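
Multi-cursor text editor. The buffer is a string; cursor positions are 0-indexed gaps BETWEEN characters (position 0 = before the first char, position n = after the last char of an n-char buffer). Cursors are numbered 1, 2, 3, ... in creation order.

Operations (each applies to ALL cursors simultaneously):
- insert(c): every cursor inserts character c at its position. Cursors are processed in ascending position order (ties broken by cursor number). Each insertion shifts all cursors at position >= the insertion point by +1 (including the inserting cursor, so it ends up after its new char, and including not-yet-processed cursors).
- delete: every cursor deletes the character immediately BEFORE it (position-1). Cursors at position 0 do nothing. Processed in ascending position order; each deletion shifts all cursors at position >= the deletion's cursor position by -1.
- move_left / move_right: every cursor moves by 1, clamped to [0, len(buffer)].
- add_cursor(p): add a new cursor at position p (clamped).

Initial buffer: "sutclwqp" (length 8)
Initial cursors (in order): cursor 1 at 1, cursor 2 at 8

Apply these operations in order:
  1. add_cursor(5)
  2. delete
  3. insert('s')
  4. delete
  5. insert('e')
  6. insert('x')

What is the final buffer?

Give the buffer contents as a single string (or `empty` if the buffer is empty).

After op 1 (add_cursor(5)): buffer="sutclwqp" (len 8), cursors c1@1 c3@5 c2@8, authorship ........
After op 2 (delete): buffer="utcwq" (len 5), cursors c1@0 c3@3 c2@5, authorship .....
After op 3 (insert('s')): buffer="sutcswqs" (len 8), cursors c1@1 c3@5 c2@8, authorship 1...3..2
After op 4 (delete): buffer="utcwq" (len 5), cursors c1@0 c3@3 c2@5, authorship .....
After op 5 (insert('e')): buffer="eutcewqe" (len 8), cursors c1@1 c3@5 c2@8, authorship 1...3..2
After op 6 (insert('x')): buffer="exutcexwqex" (len 11), cursors c1@2 c3@7 c2@11, authorship 11...33..22

Answer: exutcexwqex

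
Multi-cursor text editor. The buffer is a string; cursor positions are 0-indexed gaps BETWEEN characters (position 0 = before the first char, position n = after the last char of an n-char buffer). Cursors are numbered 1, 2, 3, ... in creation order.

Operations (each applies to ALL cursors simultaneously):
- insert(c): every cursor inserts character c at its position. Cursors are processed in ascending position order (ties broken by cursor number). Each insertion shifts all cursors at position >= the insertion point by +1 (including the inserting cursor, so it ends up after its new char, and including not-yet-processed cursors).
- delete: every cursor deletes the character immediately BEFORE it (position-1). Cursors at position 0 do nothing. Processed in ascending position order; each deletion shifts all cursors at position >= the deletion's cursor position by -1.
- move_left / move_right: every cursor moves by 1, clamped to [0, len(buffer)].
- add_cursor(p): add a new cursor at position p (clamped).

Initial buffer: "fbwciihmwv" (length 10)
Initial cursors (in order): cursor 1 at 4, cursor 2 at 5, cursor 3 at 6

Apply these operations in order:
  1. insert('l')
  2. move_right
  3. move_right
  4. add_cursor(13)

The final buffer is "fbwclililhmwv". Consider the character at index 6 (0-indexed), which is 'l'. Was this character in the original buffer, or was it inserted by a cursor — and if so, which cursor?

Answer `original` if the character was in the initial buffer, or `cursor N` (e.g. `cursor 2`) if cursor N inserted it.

Answer: cursor 2

Derivation:
After op 1 (insert('l')): buffer="fbwclililhmwv" (len 13), cursors c1@5 c2@7 c3@9, authorship ....1.2.3....
After op 2 (move_right): buffer="fbwclililhmwv" (len 13), cursors c1@6 c2@8 c3@10, authorship ....1.2.3....
After op 3 (move_right): buffer="fbwclililhmwv" (len 13), cursors c1@7 c2@9 c3@11, authorship ....1.2.3....
After op 4 (add_cursor(13)): buffer="fbwclililhmwv" (len 13), cursors c1@7 c2@9 c3@11 c4@13, authorship ....1.2.3....
Authorship (.=original, N=cursor N): . . . . 1 . 2 . 3 . . . .
Index 6: author = 2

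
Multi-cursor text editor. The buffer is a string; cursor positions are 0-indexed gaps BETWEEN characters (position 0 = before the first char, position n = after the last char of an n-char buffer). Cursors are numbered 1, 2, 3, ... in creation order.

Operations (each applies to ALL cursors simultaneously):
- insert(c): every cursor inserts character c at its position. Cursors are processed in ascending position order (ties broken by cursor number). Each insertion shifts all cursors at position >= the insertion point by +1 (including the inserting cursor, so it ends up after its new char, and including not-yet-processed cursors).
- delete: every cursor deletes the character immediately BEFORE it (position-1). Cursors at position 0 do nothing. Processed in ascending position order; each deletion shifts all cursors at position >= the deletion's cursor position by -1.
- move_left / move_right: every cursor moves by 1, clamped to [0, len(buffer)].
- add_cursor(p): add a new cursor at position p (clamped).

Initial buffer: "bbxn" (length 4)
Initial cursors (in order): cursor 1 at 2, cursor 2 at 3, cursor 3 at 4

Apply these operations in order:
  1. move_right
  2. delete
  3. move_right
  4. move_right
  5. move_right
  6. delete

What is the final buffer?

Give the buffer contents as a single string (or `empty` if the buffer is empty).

After op 1 (move_right): buffer="bbxn" (len 4), cursors c1@3 c2@4 c3@4, authorship ....
After op 2 (delete): buffer="b" (len 1), cursors c1@1 c2@1 c3@1, authorship .
After op 3 (move_right): buffer="b" (len 1), cursors c1@1 c2@1 c3@1, authorship .
After op 4 (move_right): buffer="b" (len 1), cursors c1@1 c2@1 c3@1, authorship .
After op 5 (move_right): buffer="b" (len 1), cursors c1@1 c2@1 c3@1, authorship .
After op 6 (delete): buffer="" (len 0), cursors c1@0 c2@0 c3@0, authorship 

Answer: empty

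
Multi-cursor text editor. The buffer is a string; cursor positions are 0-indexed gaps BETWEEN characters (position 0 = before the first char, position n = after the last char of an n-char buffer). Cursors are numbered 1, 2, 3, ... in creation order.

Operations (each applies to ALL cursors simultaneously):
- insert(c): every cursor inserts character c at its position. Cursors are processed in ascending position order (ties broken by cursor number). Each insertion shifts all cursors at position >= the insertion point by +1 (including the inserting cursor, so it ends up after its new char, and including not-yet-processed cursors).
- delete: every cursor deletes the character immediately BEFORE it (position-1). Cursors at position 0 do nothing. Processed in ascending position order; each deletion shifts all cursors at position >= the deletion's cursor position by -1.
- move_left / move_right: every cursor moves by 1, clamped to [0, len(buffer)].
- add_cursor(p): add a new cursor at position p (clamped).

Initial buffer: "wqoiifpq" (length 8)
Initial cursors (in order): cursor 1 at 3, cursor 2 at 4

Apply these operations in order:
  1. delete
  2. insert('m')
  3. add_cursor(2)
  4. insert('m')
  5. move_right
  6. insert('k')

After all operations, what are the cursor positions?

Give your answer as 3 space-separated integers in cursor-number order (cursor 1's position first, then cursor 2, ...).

After op 1 (delete): buffer="wqifpq" (len 6), cursors c1@2 c2@2, authorship ......
After op 2 (insert('m')): buffer="wqmmifpq" (len 8), cursors c1@4 c2@4, authorship ..12....
After op 3 (add_cursor(2)): buffer="wqmmifpq" (len 8), cursors c3@2 c1@4 c2@4, authorship ..12....
After op 4 (insert('m')): buffer="wqmmmmmifpq" (len 11), cursors c3@3 c1@7 c2@7, authorship ..31212....
After op 5 (move_right): buffer="wqmmmmmifpq" (len 11), cursors c3@4 c1@8 c2@8, authorship ..31212....
After op 6 (insert('k')): buffer="wqmmkmmmikkfpq" (len 14), cursors c3@5 c1@11 c2@11, authorship ..313212.12...

Answer: 11 11 5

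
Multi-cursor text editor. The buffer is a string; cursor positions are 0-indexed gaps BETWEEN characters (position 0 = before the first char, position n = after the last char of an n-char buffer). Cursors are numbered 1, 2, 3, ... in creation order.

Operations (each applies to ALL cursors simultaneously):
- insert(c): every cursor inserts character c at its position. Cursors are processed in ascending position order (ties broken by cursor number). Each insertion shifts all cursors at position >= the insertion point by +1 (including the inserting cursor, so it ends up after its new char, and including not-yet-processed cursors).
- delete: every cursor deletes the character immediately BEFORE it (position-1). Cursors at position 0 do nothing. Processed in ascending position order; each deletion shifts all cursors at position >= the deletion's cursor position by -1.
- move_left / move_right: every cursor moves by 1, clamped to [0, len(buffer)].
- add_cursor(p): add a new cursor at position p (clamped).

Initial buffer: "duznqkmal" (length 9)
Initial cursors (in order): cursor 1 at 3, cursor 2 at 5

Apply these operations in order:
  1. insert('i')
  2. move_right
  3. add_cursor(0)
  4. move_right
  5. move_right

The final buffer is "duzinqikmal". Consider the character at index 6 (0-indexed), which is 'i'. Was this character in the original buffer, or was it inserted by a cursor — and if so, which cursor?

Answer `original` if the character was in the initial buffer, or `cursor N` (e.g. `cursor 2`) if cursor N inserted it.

After op 1 (insert('i')): buffer="duzinqikmal" (len 11), cursors c1@4 c2@7, authorship ...1..2....
After op 2 (move_right): buffer="duzinqikmal" (len 11), cursors c1@5 c2@8, authorship ...1..2....
After op 3 (add_cursor(0)): buffer="duzinqikmal" (len 11), cursors c3@0 c1@5 c2@8, authorship ...1..2....
After op 4 (move_right): buffer="duzinqikmal" (len 11), cursors c3@1 c1@6 c2@9, authorship ...1..2....
After op 5 (move_right): buffer="duzinqikmal" (len 11), cursors c3@2 c1@7 c2@10, authorship ...1..2....
Authorship (.=original, N=cursor N): . . . 1 . . 2 . . . .
Index 6: author = 2

Answer: cursor 2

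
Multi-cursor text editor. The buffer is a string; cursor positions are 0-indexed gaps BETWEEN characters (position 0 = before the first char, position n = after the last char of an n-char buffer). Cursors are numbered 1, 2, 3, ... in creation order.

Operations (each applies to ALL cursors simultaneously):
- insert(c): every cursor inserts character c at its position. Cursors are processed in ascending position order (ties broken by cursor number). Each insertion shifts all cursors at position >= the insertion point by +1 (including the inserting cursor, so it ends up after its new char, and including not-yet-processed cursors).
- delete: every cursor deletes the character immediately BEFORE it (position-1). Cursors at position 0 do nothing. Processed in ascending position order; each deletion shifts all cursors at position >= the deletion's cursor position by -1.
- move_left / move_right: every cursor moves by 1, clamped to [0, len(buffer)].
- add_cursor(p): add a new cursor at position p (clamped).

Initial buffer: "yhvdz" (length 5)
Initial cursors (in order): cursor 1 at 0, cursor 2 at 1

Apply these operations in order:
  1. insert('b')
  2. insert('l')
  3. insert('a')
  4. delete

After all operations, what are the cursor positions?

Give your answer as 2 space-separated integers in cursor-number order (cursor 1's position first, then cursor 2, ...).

After op 1 (insert('b')): buffer="bybhvdz" (len 7), cursors c1@1 c2@3, authorship 1.2....
After op 2 (insert('l')): buffer="blyblhvdz" (len 9), cursors c1@2 c2@5, authorship 11.22....
After op 3 (insert('a')): buffer="blayblahvdz" (len 11), cursors c1@3 c2@7, authorship 111.222....
After op 4 (delete): buffer="blyblhvdz" (len 9), cursors c1@2 c2@5, authorship 11.22....

Answer: 2 5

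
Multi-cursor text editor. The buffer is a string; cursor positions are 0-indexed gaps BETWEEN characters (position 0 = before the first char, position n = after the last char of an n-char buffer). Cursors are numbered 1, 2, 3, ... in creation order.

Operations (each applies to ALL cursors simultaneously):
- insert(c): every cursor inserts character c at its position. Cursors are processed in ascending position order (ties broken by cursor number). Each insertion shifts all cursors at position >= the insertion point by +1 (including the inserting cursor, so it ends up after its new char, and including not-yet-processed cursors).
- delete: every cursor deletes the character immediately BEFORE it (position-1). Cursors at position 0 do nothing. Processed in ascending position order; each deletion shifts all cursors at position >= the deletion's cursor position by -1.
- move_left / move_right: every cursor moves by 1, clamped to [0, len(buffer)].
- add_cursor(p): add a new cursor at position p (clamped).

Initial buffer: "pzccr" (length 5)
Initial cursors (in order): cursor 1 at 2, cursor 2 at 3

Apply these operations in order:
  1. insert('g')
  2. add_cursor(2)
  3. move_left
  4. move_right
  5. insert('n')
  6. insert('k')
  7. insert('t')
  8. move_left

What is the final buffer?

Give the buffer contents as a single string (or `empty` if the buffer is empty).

After op 1 (insert('g')): buffer="pzgcgcr" (len 7), cursors c1@3 c2@5, authorship ..1.2..
After op 2 (add_cursor(2)): buffer="pzgcgcr" (len 7), cursors c3@2 c1@3 c2@5, authorship ..1.2..
After op 3 (move_left): buffer="pzgcgcr" (len 7), cursors c3@1 c1@2 c2@4, authorship ..1.2..
After op 4 (move_right): buffer="pzgcgcr" (len 7), cursors c3@2 c1@3 c2@5, authorship ..1.2..
After op 5 (insert('n')): buffer="pzngncgncr" (len 10), cursors c3@3 c1@5 c2@8, authorship ..311.22..
After op 6 (insert('k')): buffer="pznkgnkcgnkcr" (len 13), cursors c3@4 c1@7 c2@11, authorship ..33111.222..
After op 7 (insert('t')): buffer="pznktgnktcgnktcr" (len 16), cursors c3@5 c1@9 c2@14, authorship ..3331111.2222..
After op 8 (move_left): buffer="pznktgnktcgnktcr" (len 16), cursors c3@4 c1@8 c2@13, authorship ..3331111.2222..

Answer: pznktgnktcgnktcr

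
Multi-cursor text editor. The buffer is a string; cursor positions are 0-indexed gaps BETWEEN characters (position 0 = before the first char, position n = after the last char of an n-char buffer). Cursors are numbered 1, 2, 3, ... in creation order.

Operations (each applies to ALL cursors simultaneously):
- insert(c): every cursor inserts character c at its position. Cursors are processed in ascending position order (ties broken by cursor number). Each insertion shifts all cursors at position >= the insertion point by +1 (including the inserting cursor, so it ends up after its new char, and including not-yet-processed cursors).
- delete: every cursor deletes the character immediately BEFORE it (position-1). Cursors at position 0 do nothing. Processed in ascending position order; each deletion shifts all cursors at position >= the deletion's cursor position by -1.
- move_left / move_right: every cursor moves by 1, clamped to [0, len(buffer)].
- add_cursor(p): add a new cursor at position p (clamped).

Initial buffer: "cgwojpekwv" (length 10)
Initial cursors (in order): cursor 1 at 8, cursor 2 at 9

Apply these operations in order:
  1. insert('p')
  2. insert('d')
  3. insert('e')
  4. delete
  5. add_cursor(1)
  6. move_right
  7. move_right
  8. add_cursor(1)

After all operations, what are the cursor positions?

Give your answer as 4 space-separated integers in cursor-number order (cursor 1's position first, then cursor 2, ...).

Answer: 12 14 3 1

Derivation:
After op 1 (insert('p')): buffer="cgwojpekpwpv" (len 12), cursors c1@9 c2@11, authorship ........1.2.
After op 2 (insert('d')): buffer="cgwojpekpdwpdv" (len 14), cursors c1@10 c2@13, authorship ........11.22.
After op 3 (insert('e')): buffer="cgwojpekpdewpdev" (len 16), cursors c1@11 c2@15, authorship ........111.222.
After op 4 (delete): buffer="cgwojpekpdwpdv" (len 14), cursors c1@10 c2@13, authorship ........11.22.
After op 5 (add_cursor(1)): buffer="cgwojpekpdwpdv" (len 14), cursors c3@1 c1@10 c2@13, authorship ........11.22.
After op 6 (move_right): buffer="cgwojpekpdwpdv" (len 14), cursors c3@2 c1@11 c2@14, authorship ........11.22.
After op 7 (move_right): buffer="cgwojpekpdwpdv" (len 14), cursors c3@3 c1@12 c2@14, authorship ........11.22.
After op 8 (add_cursor(1)): buffer="cgwojpekpdwpdv" (len 14), cursors c4@1 c3@3 c1@12 c2@14, authorship ........11.22.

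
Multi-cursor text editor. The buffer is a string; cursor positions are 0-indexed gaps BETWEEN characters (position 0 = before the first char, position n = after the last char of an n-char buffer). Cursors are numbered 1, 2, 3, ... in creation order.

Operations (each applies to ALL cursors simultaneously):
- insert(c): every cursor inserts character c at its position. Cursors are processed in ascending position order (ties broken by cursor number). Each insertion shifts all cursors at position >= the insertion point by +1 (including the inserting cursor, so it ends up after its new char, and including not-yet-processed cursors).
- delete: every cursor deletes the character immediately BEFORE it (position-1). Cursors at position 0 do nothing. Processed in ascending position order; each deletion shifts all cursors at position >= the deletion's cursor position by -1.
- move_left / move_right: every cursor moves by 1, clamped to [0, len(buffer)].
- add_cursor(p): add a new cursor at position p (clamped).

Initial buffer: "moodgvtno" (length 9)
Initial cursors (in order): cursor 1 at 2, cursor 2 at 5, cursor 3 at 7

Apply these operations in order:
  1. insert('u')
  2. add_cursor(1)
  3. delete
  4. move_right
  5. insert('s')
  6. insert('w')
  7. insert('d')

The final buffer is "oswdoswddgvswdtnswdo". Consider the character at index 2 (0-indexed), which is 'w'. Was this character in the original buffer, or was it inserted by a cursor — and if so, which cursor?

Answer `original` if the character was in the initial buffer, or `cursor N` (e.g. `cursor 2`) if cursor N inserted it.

After op 1 (insert('u')): buffer="mouodguvtuno" (len 12), cursors c1@3 c2@7 c3@10, authorship ..1...2..3..
After op 2 (add_cursor(1)): buffer="mouodguvtuno" (len 12), cursors c4@1 c1@3 c2@7 c3@10, authorship ..1...2..3..
After op 3 (delete): buffer="oodgvtno" (len 8), cursors c4@0 c1@1 c2@4 c3@6, authorship ........
After op 4 (move_right): buffer="oodgvtno" (len 8), cursors c4@1 c1@2 c2@5 c3@7, authorship ........
After op 5 (insert('s')): buffer="ososdgvstnso" (len 12), cursors c4@2 c1@4 c2@8 c3@11, authorship .4.1...2..3.
After op 6 (insert('w')): buffer="oswoswdgvswtnswo" (len 16), cursors c4@3 c1@6 c2@11 c3@15, authorship .44.11...22..33.
After op 7 (insert('d')): buffer="oswdoswddgvswdtnswdo" (len 20), cursors c4@4 c1@8 c2@14 c3@19, authorship .444.111...222..333.
Authorship (.=original, N=cursor N): . 4 4 4 . 1 1 1 . . . 2 2 2 . . 3 3 3 .
Index 2: author = 4

Answer: cursor 4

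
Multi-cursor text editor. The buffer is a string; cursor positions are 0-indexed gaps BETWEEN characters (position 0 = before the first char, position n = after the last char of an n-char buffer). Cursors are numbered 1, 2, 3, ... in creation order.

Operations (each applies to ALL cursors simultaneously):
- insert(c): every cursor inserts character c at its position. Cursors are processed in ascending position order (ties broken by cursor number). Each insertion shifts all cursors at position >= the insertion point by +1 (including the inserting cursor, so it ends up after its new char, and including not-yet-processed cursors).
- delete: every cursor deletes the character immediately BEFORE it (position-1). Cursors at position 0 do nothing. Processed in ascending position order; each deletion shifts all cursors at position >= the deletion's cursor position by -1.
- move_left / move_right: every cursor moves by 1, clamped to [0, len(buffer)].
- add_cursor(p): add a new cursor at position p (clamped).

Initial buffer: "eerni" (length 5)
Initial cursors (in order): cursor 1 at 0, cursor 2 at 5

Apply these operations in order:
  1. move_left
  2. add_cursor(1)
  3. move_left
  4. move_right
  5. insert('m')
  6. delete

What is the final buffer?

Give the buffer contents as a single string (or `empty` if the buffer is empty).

Answer: eerni

Derivation:
After op 1 (move_left): buffer="eerni" (len 5), cursors c1@0 c2@4, authorship .....
After op 2 (add_cursor(1)): buffer="eerni" (len 5), cursors c1@0 c3@1 c2@4, authorship .....
After op 3 (move_left): buffer="eerni" (len 5), cursors c1@0 c3@0 c2@3, authorship .....
After op 4 (move_right): buffer="eerni" (len 5), cursors c1@1 c3@1 c2@4, authorship .....
After op 5 (insert('m')): buffer="emmernmi" (len 8), cursors c1@3 c3@3 c2@7, authorship .13...2.
After op 6 (delete): buffer="eerni" (len 5), cursors c1@1 c3@1 c2@4, authorship .....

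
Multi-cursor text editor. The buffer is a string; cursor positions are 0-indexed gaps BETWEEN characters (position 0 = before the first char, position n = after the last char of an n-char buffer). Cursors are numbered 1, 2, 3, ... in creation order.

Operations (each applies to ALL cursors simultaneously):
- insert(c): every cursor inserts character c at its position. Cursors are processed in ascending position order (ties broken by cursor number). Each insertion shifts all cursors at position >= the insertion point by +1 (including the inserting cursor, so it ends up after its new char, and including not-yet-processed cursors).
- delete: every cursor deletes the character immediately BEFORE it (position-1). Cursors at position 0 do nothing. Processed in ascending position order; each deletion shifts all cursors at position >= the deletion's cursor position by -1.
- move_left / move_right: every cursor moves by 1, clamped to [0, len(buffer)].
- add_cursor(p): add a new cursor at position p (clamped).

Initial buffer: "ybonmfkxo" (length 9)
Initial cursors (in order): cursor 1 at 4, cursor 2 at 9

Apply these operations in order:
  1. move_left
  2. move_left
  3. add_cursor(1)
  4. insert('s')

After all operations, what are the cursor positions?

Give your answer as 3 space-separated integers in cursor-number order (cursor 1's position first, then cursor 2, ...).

Answer: 4 10 2

Derivation:
After op 1 (move_left): buffer="ybonmfkxo" (len 9), cursors c1@3 c2@8, authorship .........
After op 2 (move_left): buffer="ybonmfkxo" (len 9), cursors c1@2 c2@7, authorship .........
After op 3 (add_cursor(1)): buffer="ybonmfkxo" (len 9), cursors c3@1 c1@2 c2@7, authorship .........
After op 4 (insert('s')): buffer="ysbsonmfksxo" (len 12), cursors c3@2 c1@4 c2@10, authorship .3.1.....2..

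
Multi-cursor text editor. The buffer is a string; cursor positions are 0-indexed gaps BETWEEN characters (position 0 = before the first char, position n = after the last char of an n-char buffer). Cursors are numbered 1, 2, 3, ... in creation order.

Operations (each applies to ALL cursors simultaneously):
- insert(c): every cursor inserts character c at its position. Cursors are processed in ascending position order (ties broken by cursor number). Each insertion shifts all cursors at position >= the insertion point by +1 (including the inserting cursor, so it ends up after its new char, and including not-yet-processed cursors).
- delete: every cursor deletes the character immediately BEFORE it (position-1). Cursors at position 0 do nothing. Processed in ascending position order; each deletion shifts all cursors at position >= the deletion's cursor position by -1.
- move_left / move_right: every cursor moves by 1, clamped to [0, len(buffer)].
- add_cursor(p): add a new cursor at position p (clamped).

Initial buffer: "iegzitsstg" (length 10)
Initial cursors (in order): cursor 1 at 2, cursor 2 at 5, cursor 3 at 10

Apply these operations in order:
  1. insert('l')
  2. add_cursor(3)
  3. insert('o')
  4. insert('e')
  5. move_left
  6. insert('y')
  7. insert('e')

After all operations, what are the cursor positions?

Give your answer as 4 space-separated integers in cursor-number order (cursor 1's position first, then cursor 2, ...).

Answer: 10 18 28 10

Derivation:
After op 1 (insert('l')): buffer="ielgziltsstgl" (len 13), cursors c1@3 c2@7 c3@13, authorship ..1...2.....3
After op 2 (add_cursor(3)): buffer="ielgziltsstgl" (len 13), cursors c1@3 c4@3 c2@7 c3@13, authorship ..1...2.....3
After op 3 (insert('o')): buffer="ieloogzilotsstglo" (len 17), cursors c1@5 c4@5 c2@10 c3@17, authorship ..114...22.....33
After op 4 (insert('e')): buffer="ielooeegziloetsstgloe" (len 21), cursors c1@7 c4@7 c2@13 c3@21, authorship ..11414...222.....333
After op 5 (move_left): buffer="ielooeegziloetsstgloe" (len 21), cursors c1@6 c4@6 c2@12 c3@20, authorship ..11414...222.....333
After op 6 (insert('y')): buffer="ielooeyyegziloyetsstgloye" (len 25), cursors c1@8 c4@8 c2@15 c3@24, authorship ..1141144...2222.....3333
After op 7 (insert('e')): buffer="ielooeyyeeegziloyeetsstgloyee" (len 29), cursors c1@10 c4@10 c2@18 c3@28, authorship ..114114144...22222.....33333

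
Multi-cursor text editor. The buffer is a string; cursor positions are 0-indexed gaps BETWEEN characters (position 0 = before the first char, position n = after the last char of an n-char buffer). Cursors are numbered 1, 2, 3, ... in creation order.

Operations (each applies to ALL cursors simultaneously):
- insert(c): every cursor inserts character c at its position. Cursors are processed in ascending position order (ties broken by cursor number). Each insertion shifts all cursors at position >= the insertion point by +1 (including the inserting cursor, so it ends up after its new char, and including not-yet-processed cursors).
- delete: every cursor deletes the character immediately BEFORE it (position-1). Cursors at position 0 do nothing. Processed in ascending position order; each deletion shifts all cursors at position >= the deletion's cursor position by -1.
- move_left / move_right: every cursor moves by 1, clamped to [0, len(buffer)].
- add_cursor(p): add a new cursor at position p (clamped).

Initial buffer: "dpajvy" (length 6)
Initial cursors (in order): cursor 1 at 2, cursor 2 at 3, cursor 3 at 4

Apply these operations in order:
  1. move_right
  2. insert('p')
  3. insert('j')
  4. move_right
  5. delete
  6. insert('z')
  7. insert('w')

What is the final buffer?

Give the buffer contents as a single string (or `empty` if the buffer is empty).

After op 1 (move_right): buffer="dpajvy" (len 6), cursors c1@3 c2@4 c3@5, authorship ......
After op 2 (insert('p')): buffer="dpapjpvpy" (len 9), cursors c1@4 c2@6 c3@8, authorship ...1.2.3.
After op 3 (insert('j')): buffer="dpapjjpjvpjy" (len 12), cursors c1@5 c2@8 c3@11, authorship ...11.22.33.
After op 4 (move_right): buffer="dpapjjpjvpjy" (len 12), cursors c1@6 c2@9 c3@12, authorship ...11.22.33.
After op 5 (delete): buffer="dpapjpjpj" (len 9), cursors c1@5 c2@7 c3@9, authorship ...112233
After op 6 (insert('z')): buffer="dpapjzpjzpjz" (len 12), cursors c1@6 c2@9 c3@12, authorship ...111222333
After op 7 (insert('w')): buffer="dpapjzwpjzwpjzw" (len 15), cursors c1@7 c2@11 c3@15, authorship ...111122223333

Answer: dpapjzwpjzwpjzw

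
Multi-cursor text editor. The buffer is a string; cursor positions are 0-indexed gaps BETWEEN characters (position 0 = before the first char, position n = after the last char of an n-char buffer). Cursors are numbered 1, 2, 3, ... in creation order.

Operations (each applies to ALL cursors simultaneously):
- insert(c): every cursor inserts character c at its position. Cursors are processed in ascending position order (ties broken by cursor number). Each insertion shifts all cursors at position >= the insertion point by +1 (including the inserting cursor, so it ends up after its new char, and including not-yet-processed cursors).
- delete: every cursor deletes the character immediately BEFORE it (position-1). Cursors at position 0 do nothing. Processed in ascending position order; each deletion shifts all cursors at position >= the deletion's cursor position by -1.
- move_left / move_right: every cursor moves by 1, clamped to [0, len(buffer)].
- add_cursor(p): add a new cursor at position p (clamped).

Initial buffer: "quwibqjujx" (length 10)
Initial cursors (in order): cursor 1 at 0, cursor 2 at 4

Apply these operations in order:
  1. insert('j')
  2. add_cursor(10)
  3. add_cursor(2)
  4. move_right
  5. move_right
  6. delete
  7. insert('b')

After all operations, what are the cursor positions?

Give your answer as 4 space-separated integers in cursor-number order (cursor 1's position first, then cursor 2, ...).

After op 1 (insert('j')): buffer="jquwijbqjujx" (len 12), cursors c1@1 c2@6, authorship 1....2......
After op 2 (add_cursor(10)): buffer="jquwijbqjujx" (len 12), cursors c1@1 c2@6 c3@10, authorship 1....2......
After op 3 (add_cursor(2)): buffer="jquwijbqjujx" (len 12), cursors c1@1 c4@2 c2@6 c3@10, authorship 1....2......
After op 4 (move_right): buffer="jquwijbqjujx" (len 12), cursors c1@2 c4@3 c2@7 c3@11, authorship 1....2......
After op 5 (move_right): buffer="jquwijbqjujx" (len 12), cursors c1@3 c4@4 c2@8 c3@12, authorship 1....2......
After op 6 (delete): buffer="jqijbjuj" (len 8), cursors c1@2 c4@2 c2@5 c3@8, authorship 1..2....
After op 7 (insert('b')): buffer="jqbbijbbjujb" (len 12), cursors c1@4 c4@4 c2@8 c3@12, authorship 1.14.2.2...3

Answer: 4 8 12 4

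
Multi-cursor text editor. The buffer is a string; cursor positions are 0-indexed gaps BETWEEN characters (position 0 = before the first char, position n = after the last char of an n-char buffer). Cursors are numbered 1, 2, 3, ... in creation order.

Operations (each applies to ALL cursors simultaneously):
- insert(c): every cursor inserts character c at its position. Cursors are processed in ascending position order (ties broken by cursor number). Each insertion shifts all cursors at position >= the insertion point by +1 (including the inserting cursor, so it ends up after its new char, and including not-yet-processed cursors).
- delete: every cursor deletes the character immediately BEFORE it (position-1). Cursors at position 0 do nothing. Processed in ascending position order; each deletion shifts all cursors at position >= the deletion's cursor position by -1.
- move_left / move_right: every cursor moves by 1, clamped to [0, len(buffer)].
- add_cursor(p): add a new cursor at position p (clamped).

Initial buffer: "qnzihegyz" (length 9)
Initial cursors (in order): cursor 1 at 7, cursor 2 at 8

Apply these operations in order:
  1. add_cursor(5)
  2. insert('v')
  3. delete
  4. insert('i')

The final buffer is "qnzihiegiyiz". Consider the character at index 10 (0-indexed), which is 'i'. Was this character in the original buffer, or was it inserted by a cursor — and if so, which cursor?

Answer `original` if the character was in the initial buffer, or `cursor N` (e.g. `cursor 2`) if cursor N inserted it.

After op 1 (add_cursor(5)): buffer="qnzihegyz" (len 9), cursors c3@5 c1@7 c2@8, authorship .........
After op 2 (insert('v')): buffer="qnzihvegvyvz" (len 12), cursors c3@6 c1@9 c2@11, authorship .....3..1.2.
After op 3 (delete): buffer="qnzihegyz" (len 9), cursors c3@5 c1@7 c2@8, authorship .........
After op 4 (insert('i')): buffer="qnzihiegiyiz" (len 12), cursors c3@6 c1@9 c2@11, authorship .....3..1.2.
Authorship (.=original, N=cursor N): . . . . . 3 . . 1 . 2 .
Index 10: author = 2

Answer: cursor 2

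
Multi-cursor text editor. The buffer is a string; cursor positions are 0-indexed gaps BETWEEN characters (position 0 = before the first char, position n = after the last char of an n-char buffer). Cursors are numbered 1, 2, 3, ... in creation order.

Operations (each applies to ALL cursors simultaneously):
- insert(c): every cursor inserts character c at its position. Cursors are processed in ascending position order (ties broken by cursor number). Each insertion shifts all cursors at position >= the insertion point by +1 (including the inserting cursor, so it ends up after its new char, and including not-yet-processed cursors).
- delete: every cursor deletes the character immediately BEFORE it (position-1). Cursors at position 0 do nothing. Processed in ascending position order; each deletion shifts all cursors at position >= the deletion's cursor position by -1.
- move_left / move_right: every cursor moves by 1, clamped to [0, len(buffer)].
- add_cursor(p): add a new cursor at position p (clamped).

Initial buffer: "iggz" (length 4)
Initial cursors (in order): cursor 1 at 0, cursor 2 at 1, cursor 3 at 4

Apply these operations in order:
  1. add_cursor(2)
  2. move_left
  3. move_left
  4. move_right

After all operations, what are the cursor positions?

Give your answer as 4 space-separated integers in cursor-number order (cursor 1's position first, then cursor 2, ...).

After op 1 (add_cursor(2)): buffer="iggz" (len 4), cursors c1@0 c2@1 c4@2 c3@4, authorship ....
After op 2 (move_left): buffer="iggz" (len 4), cursors c1@0 c2@0 c4@1 c3@3, authorship ....
After op 3 (move_left): buffer="iggz" (len 4), cursors c1@0 c2@0 c4@0 c3@2, authorship ....
After op 4 (move_right): buffer="iggz" (len 4), cursors c1@1 c2@1 c4@1 c3@3, authorship ....

Answer: 1 1 3 1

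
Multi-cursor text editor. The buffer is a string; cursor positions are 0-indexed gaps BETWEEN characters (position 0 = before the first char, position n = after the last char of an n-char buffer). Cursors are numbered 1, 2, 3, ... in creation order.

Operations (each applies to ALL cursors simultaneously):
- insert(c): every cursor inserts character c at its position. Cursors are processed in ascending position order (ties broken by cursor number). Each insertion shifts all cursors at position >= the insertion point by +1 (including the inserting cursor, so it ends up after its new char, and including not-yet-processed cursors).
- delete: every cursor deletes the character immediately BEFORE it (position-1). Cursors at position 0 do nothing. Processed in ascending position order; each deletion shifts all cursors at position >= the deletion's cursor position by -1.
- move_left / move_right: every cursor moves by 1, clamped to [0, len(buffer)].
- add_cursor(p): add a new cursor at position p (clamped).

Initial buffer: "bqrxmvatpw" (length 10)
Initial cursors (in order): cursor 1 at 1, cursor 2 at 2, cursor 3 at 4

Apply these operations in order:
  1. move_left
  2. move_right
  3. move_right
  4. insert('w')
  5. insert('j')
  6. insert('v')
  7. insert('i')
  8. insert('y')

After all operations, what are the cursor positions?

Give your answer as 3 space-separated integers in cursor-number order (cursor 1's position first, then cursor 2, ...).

After op 1 (move_left): buffer="bqrxmvatpw" (len 10), cursors c1@0 c2@1 c3@3, authorship ..........
After op 2 (move_right): buffer="bqrxmvatpw" (len 10), cursors c1@1 c2@2 c3@4, authorship ..........
After op 3 (move_right): buffer="bqrxmvatpw" (len 10), cursors c1@2 c2@3 c3@5, authorship ..........
After op 4 (insert('w')): buffer="bqwrwxmwvatpw" (len 13), cursors c1@3 c2@5 c3@8, authorship ..1.2..3.....
After op 5 (insert('j')): buffer="bqwjrwjxmwjvatpw" (len 16), cursors c1@4 c2@7 c3@11, authorship ..11.22..33.....
After op 6 (insert('v')): buffer="bqwjvrwjvxmwjvvatpw" (len 19), cursors c1@5 c2@9 c3@14, authorship ..111.222..333.....
After op 7 (insert('i')): buffer="bqwjvirwjvixmwjvivatpw" (len 22), cursors c1@6 c2@11 c3@17, authorship ..1111.2222..3333.....
After op 8 (insert('y')): buffer="bqwjviyrwjviyxmwjviyvatpw" (len 25), cursors c1@7 c2@13 c3@20, authorship ..11111.22222..33333.....

Answer: 7 13 20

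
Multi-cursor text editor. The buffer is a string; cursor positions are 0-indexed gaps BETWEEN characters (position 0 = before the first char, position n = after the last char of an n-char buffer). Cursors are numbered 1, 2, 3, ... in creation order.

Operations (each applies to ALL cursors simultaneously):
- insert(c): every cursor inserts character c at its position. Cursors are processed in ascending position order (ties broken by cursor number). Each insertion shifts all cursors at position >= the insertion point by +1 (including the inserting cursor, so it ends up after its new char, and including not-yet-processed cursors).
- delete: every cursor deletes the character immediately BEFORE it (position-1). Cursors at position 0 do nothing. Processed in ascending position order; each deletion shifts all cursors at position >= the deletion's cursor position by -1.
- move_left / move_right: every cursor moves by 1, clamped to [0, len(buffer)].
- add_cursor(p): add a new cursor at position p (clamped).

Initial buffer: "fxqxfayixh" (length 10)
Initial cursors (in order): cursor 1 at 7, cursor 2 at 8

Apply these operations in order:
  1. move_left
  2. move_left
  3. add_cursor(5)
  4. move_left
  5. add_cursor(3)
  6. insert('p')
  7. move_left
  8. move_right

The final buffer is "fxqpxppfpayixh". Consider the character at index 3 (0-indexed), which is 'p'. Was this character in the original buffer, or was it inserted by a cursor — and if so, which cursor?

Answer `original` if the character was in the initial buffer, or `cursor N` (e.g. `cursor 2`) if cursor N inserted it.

After op 1 (move_left): buffer="fxqxfayixh" (len 10), cursors c1@6 c2@7, authorship ..........
After op 2 (move_left): buffer="fxqxfayixh" (len 10), cursors c1@5 c2@6, authorship ..........
After op 3 (add_cursor(5)): buffer="fxqxfayixh" (len 10), cursors c1@5 c3@5 c2@6, authorship ..........
After op 4 (move_left): buffer="fxqxfayixh" (len 10), cursors c1@4 c3@4 c2@5, authorship ..........
After op 5 (add_cursor(3)): buffer="fxqxfayixh" (len 10), cursors c4@3 c1@4 c3@4 c2@5, authorship ..........
After op 6 (insert('p')): buffer="fxqpxppfpayixh" (len 14), cursors c4@4 c1@7 c3@7 c2@9, authorship ...4.13.2.....
After op 7 (move_left): buffer="fxqpxppfpayixh" (len 14), cursors c4@3 c1@6 c3@6 c2@8, authorship ...4.13.2.....
After op 8 (move_right): buffer="fxqpxppfpayixh" (len 14), cursors c4@4 c1@7 c3@7 c2@9, authorship ...4.13.2.....
Authorship (.=original, N=cursor N): . . . 4 . 1 3 . 2 . . . . .
Index 3: author = 4

Answer: cursor 4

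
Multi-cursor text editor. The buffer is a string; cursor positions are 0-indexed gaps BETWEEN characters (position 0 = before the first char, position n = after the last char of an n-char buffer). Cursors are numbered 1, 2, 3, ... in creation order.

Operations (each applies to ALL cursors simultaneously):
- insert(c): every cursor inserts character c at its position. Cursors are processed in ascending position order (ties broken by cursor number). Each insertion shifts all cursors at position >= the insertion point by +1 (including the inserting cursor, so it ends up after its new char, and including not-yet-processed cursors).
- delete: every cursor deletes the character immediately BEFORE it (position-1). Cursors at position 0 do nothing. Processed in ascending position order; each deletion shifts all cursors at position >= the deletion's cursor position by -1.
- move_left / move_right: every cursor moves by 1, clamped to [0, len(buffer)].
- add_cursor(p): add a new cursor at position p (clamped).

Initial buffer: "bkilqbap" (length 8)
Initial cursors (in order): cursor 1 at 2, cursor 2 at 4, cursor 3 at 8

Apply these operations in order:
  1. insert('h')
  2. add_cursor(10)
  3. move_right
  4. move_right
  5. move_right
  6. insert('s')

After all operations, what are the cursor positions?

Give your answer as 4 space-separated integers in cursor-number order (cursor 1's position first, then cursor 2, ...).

Answer: 7 11 15 15

Derivation:
After op 1 (insert('h')): buffer="bkhilhqbaph" (len 11), cursors c1@3 c2@6 c3@11, authorship ..1..2....3
After op 2 (add_cursor(10)): buffer="bkhilhqbaph" (len 11), cursors c1@3 c2@6 c4@10 c3@11, authorship ..1..2....3
After op 3 (move_right): buffer="bkhilhqbaph" (len 11), cursors c1@4 c2@7 c3@11 c4@11, authorship ..1..2....3
After op 4 (move_right): buffer="bkhilhqbaph" (len 11), cursors c1@5 c2@8 c3@11 c4@11, authorship ..1..2....3
After op 5 (move_right): buffer="bkhilhqbaph" (len 11), cursors c1@6 c2@9 c3@11 c4@11, authorship ..1..2....3
After op 6 (insert('s')): buffer="bkhilhsqbasphss" (len 15), cursors c1@7 c2@11 c3@15 c4@15, authorship ..1..21...2.334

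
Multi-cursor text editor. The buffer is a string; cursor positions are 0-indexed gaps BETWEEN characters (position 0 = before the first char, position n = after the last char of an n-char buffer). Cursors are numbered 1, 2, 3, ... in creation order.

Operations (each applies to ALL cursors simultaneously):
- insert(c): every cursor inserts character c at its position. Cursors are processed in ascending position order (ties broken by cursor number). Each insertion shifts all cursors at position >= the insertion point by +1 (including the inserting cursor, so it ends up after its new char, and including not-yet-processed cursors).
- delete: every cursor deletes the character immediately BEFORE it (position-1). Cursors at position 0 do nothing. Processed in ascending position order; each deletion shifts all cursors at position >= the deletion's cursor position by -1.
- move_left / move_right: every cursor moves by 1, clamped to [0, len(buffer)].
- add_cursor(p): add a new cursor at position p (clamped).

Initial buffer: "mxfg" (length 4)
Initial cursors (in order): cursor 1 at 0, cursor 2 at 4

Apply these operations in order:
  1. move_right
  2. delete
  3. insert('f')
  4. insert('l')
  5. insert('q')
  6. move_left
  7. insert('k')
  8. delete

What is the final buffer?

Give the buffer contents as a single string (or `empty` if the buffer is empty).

Answer: flqxfflq

Derivation:
After op 1 (move_right): buffer="mxfg" (len 4), cursors c1@1 c2@4, authorship ....
After op 2 (delete): buffer="xf" (len 2), cursors c1@0 c2@2, authorship ..
After op 3 (insert('f')): buffer="fxff" (len 4), cursors c1@1 c2@4, authorship 1..2
After op 4 (insert('l')): buffer="flxffl" (len 6), cursors c1@2 c2@6, authorship 11..22
After op 5 (insert('q')): buffer="flqxfflq" (len 8), cursors c1@3 c2@8, authorship 111..222
After op 6 (move_left): buffer="flqxfflq" (len 8), cursors c1@2 c2@7, authorship 111..222
After op 7 (insert('k')): buffer="flkqxfflkq" (len 10), cursors c1@3 c2@9, authorship 1111..2222
After op 8 (delete): buffer="flqxfflq" (len 8), cursors c1@2 c2@7, authorship 111..222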